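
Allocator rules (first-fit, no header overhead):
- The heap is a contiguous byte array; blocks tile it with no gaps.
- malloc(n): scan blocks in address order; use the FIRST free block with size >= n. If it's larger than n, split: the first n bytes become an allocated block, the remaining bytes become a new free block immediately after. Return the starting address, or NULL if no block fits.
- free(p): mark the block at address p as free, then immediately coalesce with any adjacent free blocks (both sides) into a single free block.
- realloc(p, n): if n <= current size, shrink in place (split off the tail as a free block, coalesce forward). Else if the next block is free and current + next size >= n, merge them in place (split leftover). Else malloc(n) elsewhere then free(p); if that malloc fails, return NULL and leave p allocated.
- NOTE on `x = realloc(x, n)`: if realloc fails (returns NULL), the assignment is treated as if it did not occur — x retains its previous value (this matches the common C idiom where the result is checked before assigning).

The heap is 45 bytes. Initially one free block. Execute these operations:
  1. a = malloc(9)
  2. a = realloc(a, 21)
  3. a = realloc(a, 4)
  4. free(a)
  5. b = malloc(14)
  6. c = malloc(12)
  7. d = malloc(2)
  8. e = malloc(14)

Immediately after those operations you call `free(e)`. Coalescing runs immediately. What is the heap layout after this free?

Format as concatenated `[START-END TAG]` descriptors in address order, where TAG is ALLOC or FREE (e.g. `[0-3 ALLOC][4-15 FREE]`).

Op 1: a = malloc(9) -> a = 0; heap: [0-8 ALLOC][9-44 FREE]
Op 2: a = realloc(a, 21) -> a = 0; heap: [0-20 ALLOC][21-44 FREE]
Op 3: a = realloc(a, 4) -> a = 0; heap: [0-3 ALLOC][4-44 FREE]
Op 4: free(a) -> (freed a); heap: [0-44 FREE]
Op 5: b = malloc(14) -> b = 0; heap: [0-13 ALLOC][14-44 FREE]
Op 6: c = malloc(12) -> c = 14; heap: [0-13 ALLOC][14-25 ALLOC][26-44 FREE]
Op 7: d = malloc(2) -> d = 26; heap: [0-13 ALLOC][14-25 ALLOC][26-27 ALLOC][28-44 FREE]
Op 8: e = malloc(14) -> e = 28; heap: [0-13 ALLOC][14-25 ALLOC][26-27 ALLOC][28-41 ALLOC][42-44 FREE]
free(e): e = 28 -> block [28-41 ALLOC]; mark free, coalesce with adjacent free neighbors -> [0-13 ALLOC][14-25 ALLOC][26-27 ALLOC][28-44 FREE]

Answer: [0-13 ALLOC][14-25 ALLOC][26-27 ALLOC][28-44 FREE]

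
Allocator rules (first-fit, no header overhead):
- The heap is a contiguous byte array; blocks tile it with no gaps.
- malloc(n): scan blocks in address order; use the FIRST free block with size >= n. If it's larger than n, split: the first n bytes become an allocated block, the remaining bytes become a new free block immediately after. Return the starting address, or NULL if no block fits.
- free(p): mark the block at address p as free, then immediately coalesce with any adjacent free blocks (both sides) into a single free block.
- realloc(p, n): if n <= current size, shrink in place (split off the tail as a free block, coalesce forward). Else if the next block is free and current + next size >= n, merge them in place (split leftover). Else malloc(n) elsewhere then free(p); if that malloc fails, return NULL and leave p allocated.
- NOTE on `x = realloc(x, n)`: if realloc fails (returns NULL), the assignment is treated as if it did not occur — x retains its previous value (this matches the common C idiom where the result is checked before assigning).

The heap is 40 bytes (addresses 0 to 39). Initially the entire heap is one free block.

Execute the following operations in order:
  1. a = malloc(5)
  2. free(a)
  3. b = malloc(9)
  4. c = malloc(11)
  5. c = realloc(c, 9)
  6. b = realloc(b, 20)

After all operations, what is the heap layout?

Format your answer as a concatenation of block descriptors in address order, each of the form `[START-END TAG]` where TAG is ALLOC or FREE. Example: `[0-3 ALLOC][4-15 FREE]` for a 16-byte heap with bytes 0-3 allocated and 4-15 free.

Op 1: a = malloc(5) -> a = 0; heap: [0-4 ALLOC][5-39 FREE]
Op 2: free(a) -> (freed a); heap: [0-39 FREE]
Op 3: b = malloc(9) -> b = 0; heap: [0-8 ALLOC][9-39 FREE]
Op 4: c = malloc(11) -> c = 9; heap: [0-8 ALLOC][9-19 ALLOC][20-39 FREE]
Op 5: c = realloc(c, 9) -> c = 9; heap: [0-8 ALLOC][9-17 ALLOC][18-39 FREE]
Op 6: b = realloc(b, 20) -> b = 18; heap: [0-8 FREE][9-17 ALLOC][18-37 ALLOC][38-39 FREE]

Answer: [0-8 FREE][9-17 ALLOC][18-37 ALLOC][38-39 FREE]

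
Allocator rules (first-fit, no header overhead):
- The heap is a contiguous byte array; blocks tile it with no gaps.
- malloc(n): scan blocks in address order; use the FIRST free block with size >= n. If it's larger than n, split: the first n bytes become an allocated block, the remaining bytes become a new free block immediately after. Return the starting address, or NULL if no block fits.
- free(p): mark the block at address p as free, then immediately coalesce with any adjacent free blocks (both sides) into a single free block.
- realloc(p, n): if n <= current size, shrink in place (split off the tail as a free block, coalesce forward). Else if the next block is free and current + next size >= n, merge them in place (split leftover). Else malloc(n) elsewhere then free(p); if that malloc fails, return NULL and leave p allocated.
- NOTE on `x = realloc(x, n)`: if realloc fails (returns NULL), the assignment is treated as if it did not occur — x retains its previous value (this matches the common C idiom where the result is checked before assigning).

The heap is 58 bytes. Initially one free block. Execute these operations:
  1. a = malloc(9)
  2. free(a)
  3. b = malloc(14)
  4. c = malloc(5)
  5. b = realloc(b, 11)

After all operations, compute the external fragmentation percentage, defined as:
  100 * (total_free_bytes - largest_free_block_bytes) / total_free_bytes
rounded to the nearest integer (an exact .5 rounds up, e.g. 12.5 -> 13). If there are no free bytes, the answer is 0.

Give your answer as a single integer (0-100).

Op 1: a = malloc(9) -> a = 0; heap: [0-8 ALLOC][9-57 FREE]
Op 2: free(a) -> (freed a); heap: [0-57 FREE]
Op 3: b = malloc(14) -> b = 0; heap: [0-13 ALLOC][14-57 FREE]
Op 4: c = malloc(5) -> c = 14; heap: [0-13 ALLOC][14-18 ALLOC][19-57 FREE]
Op 5: b = realloc(b, 11) -> b = 0; heap: [0-10 ALLOC][11-13 FREE][14-18 ALLOC][19-57 FREE]
Free blocks: [3 39] total_free=42 largest=39 -> 100*(42-39)/42 = 300/42 ≈ 7.143 -> rounds to 7

Answer: 7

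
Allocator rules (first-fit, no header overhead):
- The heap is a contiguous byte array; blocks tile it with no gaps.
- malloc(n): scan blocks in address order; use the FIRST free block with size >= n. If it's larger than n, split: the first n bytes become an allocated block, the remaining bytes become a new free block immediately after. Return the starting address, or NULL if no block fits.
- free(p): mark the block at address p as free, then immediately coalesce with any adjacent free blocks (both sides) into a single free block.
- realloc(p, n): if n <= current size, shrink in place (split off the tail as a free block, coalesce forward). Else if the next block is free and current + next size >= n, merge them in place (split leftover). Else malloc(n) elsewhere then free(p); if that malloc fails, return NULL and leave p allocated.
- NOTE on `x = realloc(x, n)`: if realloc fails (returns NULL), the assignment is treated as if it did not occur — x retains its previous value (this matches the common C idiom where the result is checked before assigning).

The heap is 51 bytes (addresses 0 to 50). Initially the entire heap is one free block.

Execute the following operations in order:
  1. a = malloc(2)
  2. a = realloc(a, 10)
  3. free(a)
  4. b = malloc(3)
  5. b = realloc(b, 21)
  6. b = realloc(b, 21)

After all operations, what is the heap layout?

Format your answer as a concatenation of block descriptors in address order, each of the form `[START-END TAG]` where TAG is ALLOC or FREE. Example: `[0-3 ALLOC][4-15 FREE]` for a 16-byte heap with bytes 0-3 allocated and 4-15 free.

Op 1: a = malloc(2) -> a = 0; heap: [0-1 ALLOC][2-50 FREE]
Op 2: a = realloc(a, 10) -> a = 0; heap: [0-9 ALLOC][10-50 FREE]
Op 3: free(a) -> (freed a); heap: [0-50 FREE]
Op 4: b = malloc(3) -> b = 0; heap: [0-2 ALLOC][3-50 FREE]
Op 5: b = realloc(b, 21) -> b = 0; heap: [0-20 ALLOC][21-50 FREE]
Op 6: b = realloc(b, 21) -> b = 0; heap: [0-20 ALLOC][21-50 FREE]

Answer: [0-20 ALLOC][21-50 FREE]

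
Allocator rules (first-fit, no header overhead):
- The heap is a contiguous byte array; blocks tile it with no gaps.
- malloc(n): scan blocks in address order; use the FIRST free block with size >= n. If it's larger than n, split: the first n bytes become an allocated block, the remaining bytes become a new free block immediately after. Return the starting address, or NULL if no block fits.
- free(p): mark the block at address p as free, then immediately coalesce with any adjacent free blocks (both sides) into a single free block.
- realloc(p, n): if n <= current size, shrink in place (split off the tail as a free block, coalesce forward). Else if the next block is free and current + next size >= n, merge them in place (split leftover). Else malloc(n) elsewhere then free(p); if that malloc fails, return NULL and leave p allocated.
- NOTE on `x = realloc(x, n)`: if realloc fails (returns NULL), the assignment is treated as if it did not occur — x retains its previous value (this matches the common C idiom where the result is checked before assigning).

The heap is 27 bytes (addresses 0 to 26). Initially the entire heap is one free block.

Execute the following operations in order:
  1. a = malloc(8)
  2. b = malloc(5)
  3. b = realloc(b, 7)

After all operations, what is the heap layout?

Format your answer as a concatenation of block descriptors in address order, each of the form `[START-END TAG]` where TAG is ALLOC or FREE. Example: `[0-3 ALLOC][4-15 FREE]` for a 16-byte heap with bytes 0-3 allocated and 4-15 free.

Op 1: a = malloc(8) -> a = 0; heap: [0-7 ALLOC][8-26 FREE]
Op 2: b = malloc(5) -> b = 8; heap: [0-7 ALLOC][8-12 ALLOC][13-26 FREE]
Op 3: b = realloc(b, 7) -> b = 8; heap: [0-7 ALLOC][8-14 ALLOC][15-26 FREE]

Answer: [0-7 ALLOC][8-14 ALLOC][15-26 FREE]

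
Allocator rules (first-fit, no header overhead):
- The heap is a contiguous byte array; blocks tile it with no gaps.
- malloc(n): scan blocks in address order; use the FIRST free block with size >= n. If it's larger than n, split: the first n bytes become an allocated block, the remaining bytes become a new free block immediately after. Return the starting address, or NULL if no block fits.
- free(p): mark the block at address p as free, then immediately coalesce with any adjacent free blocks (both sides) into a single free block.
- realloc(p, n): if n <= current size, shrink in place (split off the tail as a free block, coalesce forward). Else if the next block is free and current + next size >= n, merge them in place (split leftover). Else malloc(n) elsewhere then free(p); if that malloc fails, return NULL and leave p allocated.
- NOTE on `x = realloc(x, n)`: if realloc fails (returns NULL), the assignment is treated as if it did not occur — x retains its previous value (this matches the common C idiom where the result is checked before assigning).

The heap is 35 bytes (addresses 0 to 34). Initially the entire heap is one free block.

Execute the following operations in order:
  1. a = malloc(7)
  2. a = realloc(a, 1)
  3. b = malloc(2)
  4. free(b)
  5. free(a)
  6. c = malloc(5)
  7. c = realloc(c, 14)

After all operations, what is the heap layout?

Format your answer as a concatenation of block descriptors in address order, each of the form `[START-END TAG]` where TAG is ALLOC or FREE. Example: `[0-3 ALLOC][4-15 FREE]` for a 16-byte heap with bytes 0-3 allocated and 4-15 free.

Answer: [0-13 ALLOC][14-34 FREE]

Derivation:
Op 1: a = malloc(7) -> a = 0; heap: [0-6 ALLOC][7-34 FREE]
Op 2: a = realloc(a, 1) -> a = 0; heap: [0-0 ALLOC][1-34 FREE]
Op 3: b = malloc(2) -> b = 1; heap: [0-0 ALLOC][1-2 ALLOC][3-34 FREE]
Op 4: free(b) -> (freed b); heap: [0-0 ALLOC][1-34 FREE]
Op 5: free(a) -> (freed a); heap: [0-34 FREE]
Op 6: c = malloc(5) -> c = 0; heap: [0-4 ALLOC][5-34 FREE]
Op 7: c = realloc(c, 14) -> c = 0; heap: [0-13 ALLOC][14-34 FREE]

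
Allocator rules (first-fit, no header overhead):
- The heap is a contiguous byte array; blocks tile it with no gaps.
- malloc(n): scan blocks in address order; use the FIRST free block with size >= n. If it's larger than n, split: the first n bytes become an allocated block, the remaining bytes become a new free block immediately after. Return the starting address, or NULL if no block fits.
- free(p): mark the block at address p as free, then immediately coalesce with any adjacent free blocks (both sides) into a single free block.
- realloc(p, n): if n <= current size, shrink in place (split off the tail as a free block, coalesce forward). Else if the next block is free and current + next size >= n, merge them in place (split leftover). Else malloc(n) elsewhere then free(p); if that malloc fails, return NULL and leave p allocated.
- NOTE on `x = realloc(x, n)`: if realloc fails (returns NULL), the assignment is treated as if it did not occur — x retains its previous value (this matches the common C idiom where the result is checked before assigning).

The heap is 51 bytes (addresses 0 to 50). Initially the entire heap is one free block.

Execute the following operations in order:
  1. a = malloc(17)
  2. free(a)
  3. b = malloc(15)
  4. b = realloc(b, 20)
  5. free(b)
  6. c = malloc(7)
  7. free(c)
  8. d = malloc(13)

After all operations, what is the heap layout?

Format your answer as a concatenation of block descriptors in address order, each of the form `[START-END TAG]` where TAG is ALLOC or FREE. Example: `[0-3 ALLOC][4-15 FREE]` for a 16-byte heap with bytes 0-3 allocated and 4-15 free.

Answer: [0-12 ALLOC][13-50 FREE]

Derivation:
Op 1: a = malloc(17) -> a = 0; heap: [0-16 ALLOC][17-50 FREE]
Op 2: free(a) -> (freed a); heap: [0-50 FREE]
Op 3: b = malloc(15) -> b = 0; heap: [0-14 ALLOC][15-50 FREE]
Op 4: b = realloc(b, 20) -> b = 0; heap: [0-19 ALLOC][20-50 FREE]
Op 5: free(b) -> (freed b); heap: [0-50 FREE]
Op 6: c = malloc(7) -> c = 0; heap: [0-6 ALLOC][7-50 FREE]
Op 7: free(c) -> (freed c); heap: [0-50 FREE]
Op 8: d = malloc(13) -> d = 0; heap: [0-12 ALLOC][13-50 FREE]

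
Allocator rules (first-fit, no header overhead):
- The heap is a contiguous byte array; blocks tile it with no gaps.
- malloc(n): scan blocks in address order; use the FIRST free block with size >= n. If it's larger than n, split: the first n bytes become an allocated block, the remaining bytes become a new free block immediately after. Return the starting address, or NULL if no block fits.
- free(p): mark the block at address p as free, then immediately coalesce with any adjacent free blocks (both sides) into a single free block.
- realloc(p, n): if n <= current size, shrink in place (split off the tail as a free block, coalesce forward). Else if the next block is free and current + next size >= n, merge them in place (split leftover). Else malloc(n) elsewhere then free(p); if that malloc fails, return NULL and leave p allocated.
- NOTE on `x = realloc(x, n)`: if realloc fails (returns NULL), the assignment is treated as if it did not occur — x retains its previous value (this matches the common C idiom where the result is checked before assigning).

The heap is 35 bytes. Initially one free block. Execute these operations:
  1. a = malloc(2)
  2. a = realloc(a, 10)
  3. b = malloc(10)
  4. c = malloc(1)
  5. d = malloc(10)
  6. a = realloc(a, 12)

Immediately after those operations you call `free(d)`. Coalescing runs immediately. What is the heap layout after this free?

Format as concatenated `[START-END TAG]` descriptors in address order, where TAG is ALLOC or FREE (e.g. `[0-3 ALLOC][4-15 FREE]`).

Op 1: a = malloc(2) -> a = 0; heap: [0-1 ALLOC][2-34 FREE]
Op 2: a = realloc(a, 10) -> a = 0; heap: [0-9 ALLOC][10-34 FREE]
Op 3: b = malloc(10) -> b = 10; heap: [0-9 ALLOC][10-19 ALLOC][20-34 FREE]
Op 4: c = malloc(1) -> c = 20; heap: [0-9 ALLOC][10-19 ALLOC][20-20 ALLOC][21-34 FREE]
Op 5: d = malloc(10) -> d = 21; heap: [0-9 ALLOC][10-19 ALLOC][20-20 ALLOC][21-30 ALLOC][31-34 FREE]
Op 6: a = realloc(a, 12) -> NULL (a unchanged); heap: [0-9 ALLOC][10-19 ALLOC][20-20 ALLOC][21-30 ALLOC][31-34 FREE]
free(d): d = 21 -> block [21-30 ALLOC]; mark free, coalesce with adjacent free neighbors -> [0-9 ALLOC][10-19 ALLOC][20-20 ALLOC][21-34 FREE]

Answer: [0-9 ALLOC][10-19 ALLOC][20-20 ALLOC][21-34 FREE]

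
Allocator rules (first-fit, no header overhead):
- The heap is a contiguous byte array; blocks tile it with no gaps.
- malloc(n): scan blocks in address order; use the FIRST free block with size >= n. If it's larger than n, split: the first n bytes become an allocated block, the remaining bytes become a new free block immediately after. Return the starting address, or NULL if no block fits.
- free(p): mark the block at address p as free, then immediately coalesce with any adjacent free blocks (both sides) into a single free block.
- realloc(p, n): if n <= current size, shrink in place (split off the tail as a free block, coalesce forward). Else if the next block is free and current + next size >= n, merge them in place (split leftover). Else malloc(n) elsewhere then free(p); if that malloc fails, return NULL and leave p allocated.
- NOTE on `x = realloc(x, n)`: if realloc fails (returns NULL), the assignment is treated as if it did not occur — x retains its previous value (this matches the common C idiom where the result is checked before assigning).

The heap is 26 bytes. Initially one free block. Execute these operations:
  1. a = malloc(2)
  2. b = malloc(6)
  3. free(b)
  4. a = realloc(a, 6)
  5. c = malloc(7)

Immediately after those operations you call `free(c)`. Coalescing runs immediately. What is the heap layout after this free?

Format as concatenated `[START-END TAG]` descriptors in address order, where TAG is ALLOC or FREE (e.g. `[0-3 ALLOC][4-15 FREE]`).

Answer: [0-5 ALLOC][6-25 FREE]

Derivation:
Op 1: a = malloc(2) -> a = 0; heap: [0-1 ALLOC][2-25 FREE]
Op 2: b = malloc(6) -> b = 2; heap: [0-1 ALLOC][2-7 ALLOC][8-25 FREE]
Op 3: free(b) -> (freed b); heap: [0-1 ALLOC][2-25 FREE]
Op 4: a = realloc(a, 6) -> a = 0; heap: [0-5 ALLOC][6-25 FREE]
Op 5: c = malloc(7) -> c = 6; heap: [0-5 ALLOC][6-12 ALLOC][13-25 FREE]
free(c): c = 6 -> block [6-12 ALLOC]; mark free, coalesce with adjacent free neighbors -> [0-5 ALLOC][6-25 FREE]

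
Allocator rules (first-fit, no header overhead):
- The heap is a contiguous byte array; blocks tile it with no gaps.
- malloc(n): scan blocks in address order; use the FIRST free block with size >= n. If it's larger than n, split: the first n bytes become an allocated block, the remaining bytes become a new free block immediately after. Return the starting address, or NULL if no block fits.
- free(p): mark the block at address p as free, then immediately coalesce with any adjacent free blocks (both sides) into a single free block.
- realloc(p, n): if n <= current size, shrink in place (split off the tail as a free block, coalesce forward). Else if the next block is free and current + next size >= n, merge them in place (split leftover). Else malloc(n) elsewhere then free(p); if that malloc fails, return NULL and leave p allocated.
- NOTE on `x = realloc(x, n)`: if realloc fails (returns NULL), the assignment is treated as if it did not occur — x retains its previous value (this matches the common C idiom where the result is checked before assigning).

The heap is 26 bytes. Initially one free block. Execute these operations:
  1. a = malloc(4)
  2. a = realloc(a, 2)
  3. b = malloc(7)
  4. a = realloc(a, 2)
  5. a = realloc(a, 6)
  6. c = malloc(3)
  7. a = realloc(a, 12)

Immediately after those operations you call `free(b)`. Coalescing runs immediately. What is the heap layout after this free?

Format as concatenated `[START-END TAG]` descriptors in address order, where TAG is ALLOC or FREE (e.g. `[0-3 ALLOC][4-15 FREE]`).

Answer: [0-8 FREE][9-14 ALLOC][15-17 ALLOC][18-25 FREE]

Derivation:
Op 1: a = malloc(4) -> a = 0; heap: [0-3 ALLOC][4-25 FREE]
Op 2: a = realloc(a, 2) -> a = 0; heap: [0-1 ALLOC][2-25 FREE]
Op 3: b = malloc(7) -> b = 2; heap: [0-1 ALLOC][2-8 ALLOC][9-25 FREE]
Op 4: a = realloc(a, 2) -> a = 0; heap: [0-1 ALLOC][2-8 ALLOC][9-25 FREE]
Op 5: a = realloc(a, 6) -> a = 9; heap: [0-1 FREE][2-8 ALLOC][9-14 ALLOC][15-25 FREE]
Op 6: c = malloc(3) -> c = 15; heap: [0-1 FREE][2-8 ALLOC][9-14 ALLOC][15-17 ALLOC][18-25 FREE]
Op 7: a = realloc(a, 12) -> NULL (a unchanged); heap: [0-1 FREE][2-8 ALLOC][9-14 ALLOC][15-17 ALLOC][18-25 FREE]
free(b): b = 2 -> block [2-8 ALLOC]; mark free, coalesce with adjacent free neighbors -> [0-8 FREE][9-14 ALLOC][15-17 ALLOC][18-25 FREE]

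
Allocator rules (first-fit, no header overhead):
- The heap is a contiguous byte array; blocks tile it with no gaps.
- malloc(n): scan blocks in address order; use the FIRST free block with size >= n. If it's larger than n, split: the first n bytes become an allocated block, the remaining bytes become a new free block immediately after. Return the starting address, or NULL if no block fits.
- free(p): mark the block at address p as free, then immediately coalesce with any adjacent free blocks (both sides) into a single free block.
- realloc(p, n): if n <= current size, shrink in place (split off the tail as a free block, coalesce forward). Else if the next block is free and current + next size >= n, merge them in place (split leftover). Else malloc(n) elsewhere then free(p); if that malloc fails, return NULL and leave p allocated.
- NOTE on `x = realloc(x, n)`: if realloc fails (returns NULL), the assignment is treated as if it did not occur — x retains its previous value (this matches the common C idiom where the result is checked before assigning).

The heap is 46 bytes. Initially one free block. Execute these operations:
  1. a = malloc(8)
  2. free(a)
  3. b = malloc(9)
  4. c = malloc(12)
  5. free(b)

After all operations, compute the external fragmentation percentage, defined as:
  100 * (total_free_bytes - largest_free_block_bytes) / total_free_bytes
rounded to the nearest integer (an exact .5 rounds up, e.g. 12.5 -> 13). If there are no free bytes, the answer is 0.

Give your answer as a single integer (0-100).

Answer: 26

Derivation:
Op 1: a = malloc(8) -> a = 0; heap: [0-7 ALLOC][8-45 FREE]
Op 2: free(a) -> (freed a); heap: [0-45 FREE]
Op 3: b = malloc(9) -> b = 0; heap: [0-8 ALLOC][9-45 FREE]
Op 4: c = malloc(12) -> c = 9; heap: [0-8 ALLOC][9-20 ALLOC][21-45 FREE]
Op 5: free(b) -> (freed b); heap: [0-8 FREE][9-20 ALLOC][21-45 FREE]
Free blocks: [9 25] total_free=34 largest=25 -> 100*(34-25)/34 = 900/34 ≈ 26.471 -> rounds to 26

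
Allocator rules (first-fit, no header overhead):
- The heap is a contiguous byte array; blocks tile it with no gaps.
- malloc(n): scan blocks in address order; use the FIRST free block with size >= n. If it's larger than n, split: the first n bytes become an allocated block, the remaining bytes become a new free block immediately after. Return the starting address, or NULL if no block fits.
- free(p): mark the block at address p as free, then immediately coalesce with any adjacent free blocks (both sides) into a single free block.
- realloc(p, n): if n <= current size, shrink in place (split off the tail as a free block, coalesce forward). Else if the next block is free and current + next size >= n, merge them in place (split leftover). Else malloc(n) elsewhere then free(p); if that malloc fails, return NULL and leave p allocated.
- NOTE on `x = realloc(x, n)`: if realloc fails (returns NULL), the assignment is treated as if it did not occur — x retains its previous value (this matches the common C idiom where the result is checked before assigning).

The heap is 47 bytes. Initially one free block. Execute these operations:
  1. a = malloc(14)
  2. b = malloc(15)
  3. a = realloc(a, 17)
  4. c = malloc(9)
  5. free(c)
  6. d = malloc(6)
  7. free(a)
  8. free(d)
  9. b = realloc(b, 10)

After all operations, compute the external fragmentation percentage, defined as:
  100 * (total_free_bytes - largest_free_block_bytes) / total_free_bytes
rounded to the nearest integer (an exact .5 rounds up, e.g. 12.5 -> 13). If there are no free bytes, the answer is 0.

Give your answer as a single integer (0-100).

Answer: 38

Derivation:
Op 1: a = malloc(14) -> a = 0; heap: [0-13 ALLOC][14-46 FREE]
Op 2: b = malloc(15) -> b = 14; heap: [0-13 ALLOC][14-28 ALLOC][29-46 FREE]
Op 3: a = realloc(a, 17) -> a = 29; heap: [0-13 FREE][14-28 ALLOC][29-45 ALLOC][46-46 FREE]
Op 4: c = malloc(9) -> c = 0; heap: [0-8 ALLOC][9-13 FREE][14-28 ALLOC][29-45 ALLOC][46-46 FREE]
Op 5: free(c) -> (freed c); heap: [0-13 FREE][14-28 ALLOC][29-45 ALLOC][46-46 FREE]
Op 6: d = malloc(6) -> d = 0; heap: [0-5 ALLOC][6-13 FREE][14-28 ALLOC][29-45 ALLOC][46-46 FREE]
Op 7: free(a) -> (freed a); heap: [0-5 ALLOC][6-13 FREE][14-28 ALLOC][29-46 FREE]
Op 8: free(d) -> (freed d); heap: [0-13 FREE][14-28 ALLOC][29-46 FREE]
Op 9: b = realloc(b, 10) -> b = 14; heap: [0-13 FREE][14-23 ALLOC][24-46 FREE]
Free blocks: [14 23] total_free=37 largest=23 -> 100*(37-23)/37 = 1400/37 ≈ 37.838 -> rounds to 38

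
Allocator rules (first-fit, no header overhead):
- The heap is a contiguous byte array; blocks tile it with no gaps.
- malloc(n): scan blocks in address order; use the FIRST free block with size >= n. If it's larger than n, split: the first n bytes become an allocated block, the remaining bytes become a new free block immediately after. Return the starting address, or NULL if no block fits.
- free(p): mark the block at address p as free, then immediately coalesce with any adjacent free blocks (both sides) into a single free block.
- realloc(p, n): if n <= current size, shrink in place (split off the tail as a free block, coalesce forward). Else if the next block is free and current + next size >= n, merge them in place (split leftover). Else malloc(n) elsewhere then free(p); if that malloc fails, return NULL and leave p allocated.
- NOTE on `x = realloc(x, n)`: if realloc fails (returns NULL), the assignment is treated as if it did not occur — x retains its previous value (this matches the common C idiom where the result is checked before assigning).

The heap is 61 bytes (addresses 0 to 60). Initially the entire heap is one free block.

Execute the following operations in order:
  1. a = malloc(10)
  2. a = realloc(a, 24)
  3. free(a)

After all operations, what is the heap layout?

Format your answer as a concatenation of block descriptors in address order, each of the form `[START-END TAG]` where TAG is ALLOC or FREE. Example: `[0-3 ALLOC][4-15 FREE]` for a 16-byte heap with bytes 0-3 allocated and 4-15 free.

Answer: [0-60 FREE]

Derivation:
Op 1: a = malloc(10) -> a = 0; heap: [0-9 ALLOC][10-60 FREE]
Op 2: a = realloc(a, 24) -> a = 0; heap: [0-23 ALLOC][24-60 FREE]
Op 3: free(a) -> (freed a); heap: [0-60 FREE]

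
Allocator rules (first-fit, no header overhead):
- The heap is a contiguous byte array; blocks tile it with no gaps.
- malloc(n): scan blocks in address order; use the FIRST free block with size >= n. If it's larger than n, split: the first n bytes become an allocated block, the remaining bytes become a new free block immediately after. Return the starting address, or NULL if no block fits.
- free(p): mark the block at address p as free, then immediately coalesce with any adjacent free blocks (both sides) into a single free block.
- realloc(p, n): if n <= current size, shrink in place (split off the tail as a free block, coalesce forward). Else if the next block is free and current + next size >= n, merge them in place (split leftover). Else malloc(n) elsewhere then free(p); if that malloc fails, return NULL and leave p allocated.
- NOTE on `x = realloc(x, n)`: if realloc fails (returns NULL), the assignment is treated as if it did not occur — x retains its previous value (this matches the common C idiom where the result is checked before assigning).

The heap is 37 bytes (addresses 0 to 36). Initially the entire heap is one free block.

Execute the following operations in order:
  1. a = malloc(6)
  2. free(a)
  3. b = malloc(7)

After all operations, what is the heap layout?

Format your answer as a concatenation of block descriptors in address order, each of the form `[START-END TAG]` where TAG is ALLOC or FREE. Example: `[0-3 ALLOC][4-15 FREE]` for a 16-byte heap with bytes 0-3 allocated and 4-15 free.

Answer: [0-6 ALLOC][7-36 FREE]

Derivation:
Op 1: a = malloc(6) -> a = 0; heap: [0-5 ALLOC][6-36 FREE]
Op 2: free(a) -> (freed a); heap: [0-36 FREE]
Op 3: b = malloc(7) -> b = 0; heap: [0-6 ALLOC][7-36 FREE]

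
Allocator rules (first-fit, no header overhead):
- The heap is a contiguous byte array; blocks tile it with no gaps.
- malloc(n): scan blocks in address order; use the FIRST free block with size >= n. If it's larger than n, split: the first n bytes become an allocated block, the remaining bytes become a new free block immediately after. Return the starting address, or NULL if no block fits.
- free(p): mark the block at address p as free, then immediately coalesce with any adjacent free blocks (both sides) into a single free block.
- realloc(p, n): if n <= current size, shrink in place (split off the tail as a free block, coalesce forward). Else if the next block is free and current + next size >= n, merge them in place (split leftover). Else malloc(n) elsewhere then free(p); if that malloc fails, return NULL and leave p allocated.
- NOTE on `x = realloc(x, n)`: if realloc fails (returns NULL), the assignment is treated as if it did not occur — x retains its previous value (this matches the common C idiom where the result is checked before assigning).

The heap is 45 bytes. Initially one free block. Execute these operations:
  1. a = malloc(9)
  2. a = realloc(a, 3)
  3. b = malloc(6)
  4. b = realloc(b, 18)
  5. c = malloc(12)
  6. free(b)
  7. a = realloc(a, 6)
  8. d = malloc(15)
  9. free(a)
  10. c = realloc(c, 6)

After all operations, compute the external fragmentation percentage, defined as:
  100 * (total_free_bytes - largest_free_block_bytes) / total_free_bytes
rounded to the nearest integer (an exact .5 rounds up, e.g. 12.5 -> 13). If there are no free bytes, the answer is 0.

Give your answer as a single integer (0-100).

Op 1: a = malloc(9) -> a = 0; heap: [0-8 ALLOC][9-44 FREE]
Op 2: a = realloc(a, 3) -> a = 0; heap: [0-2 ALLOC][3-44 FREE]
Op 3: b = malloc(6) -> b = 3; heap: [0-2 ALLOC][3-8 ALLOC][9-44 FREE]
Op 4: b = realloc(b, 18) -> b = 3; heap: [0-2 ALLOC][3-20 ALLOC][21-44 FREE]
Op 5: c = malloc(12) -> c = 21; heap: [0-2 ALLOC][3-20 ALLOC][21-32 ALLOC][33-44 FREE]
Op 6: free(b) -> (freed b); heap: [0-2 ALLOC][3-20 FREE][21-32 ALLOC][33-44 FREE]
Op 7: a = realloc(a, 6) -> a = 0; heap: [0-5 ALLOC][6-20 FREE][21-32 ALLOC][33-44 FREE]
Op 8: d = malloc(15) -> d = 6; heap: [0-5 ALLOC][6-20 ALLOC][21-32 ALLOC][33-44 FREE]
Op 9: free(a) -> (freed a); heap: [0-5 FREE][6-20 ALLOC][21-32 ALLOC][33-44 FREE]
Op 10: c = realloc(c, 6) -> c = 21; heap: [0-5 FREE][6-20 ALLOC][21-26 ALLOC][27-44 FREE]
Free blocks: [6 18] total_free=24 largest=18 -> 100*(24-18)/24 = 600/24 = 25

Answer: 25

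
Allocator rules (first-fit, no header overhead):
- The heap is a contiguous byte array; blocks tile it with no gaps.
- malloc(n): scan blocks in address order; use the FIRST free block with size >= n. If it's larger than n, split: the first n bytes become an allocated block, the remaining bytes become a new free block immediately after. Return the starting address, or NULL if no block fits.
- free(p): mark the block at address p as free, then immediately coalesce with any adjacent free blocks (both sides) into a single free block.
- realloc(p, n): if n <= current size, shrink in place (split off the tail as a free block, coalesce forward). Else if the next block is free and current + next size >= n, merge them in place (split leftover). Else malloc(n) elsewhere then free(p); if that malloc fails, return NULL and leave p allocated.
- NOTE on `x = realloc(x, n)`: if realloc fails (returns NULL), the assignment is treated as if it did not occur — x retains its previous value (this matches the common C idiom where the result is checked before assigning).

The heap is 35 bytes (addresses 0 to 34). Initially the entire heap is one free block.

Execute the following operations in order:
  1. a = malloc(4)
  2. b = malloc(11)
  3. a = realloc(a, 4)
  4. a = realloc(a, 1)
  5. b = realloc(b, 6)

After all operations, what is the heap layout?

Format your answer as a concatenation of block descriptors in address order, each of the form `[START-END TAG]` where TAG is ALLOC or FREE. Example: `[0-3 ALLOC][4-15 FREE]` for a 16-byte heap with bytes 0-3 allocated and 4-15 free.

Op 1: a = malloc(4) -> a = 0; heap: [0-3 ALLOC][4-34 FREE]
Op 2: b = malloc(11) -> b = 4; heap: [0-3 ALLOC][4-14 ALLOC][15-34 FREE]
Op 3: a = realloc(a, 4) -> a = 0; heap: [0-3 ALLOC][4-14 ALLOC][15-34 FREE]
Op 4: a = realloc(a, 1) -> a = 0; heap: [0-0 ALLOC][1-3 FREE][4-14 ALLOC][15-34 FREE]
Op 5: b = realloc(b, 6) -> b = 4; heap: [0-0 ALLOC][1-3 FREE][4-9 ALLOC][10-34 FREE]

Answer: [0-0 ALLOC][1-3 FREE][4-9 ALLOC][10-34 FREE]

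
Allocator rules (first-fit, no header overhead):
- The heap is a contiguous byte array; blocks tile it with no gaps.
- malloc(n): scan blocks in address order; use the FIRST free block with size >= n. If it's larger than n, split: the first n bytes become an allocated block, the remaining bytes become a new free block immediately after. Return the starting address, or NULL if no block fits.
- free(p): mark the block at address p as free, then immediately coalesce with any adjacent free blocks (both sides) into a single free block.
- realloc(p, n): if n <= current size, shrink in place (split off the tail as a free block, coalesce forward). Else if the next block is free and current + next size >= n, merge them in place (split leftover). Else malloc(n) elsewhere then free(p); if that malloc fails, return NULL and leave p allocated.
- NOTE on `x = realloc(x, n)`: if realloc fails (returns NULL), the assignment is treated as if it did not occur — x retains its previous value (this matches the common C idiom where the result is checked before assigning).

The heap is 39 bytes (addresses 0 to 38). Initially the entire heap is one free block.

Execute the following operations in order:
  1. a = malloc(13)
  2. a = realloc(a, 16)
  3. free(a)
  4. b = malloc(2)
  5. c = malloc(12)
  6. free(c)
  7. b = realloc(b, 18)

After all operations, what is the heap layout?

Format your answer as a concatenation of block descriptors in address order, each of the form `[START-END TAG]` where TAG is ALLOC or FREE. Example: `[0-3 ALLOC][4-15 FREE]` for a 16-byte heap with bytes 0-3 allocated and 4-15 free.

Op 1: a = malloc(13) -> a = 0; heap: [0-12 ALLOC][13-38 FREE]
Op 2: a = realloc(a, 16) -> a = 0; heap: [0-15 ALLOC][16-38 FREE]
Op 3: free(a) -> (freed a); heap: [0-38 FREE]
Op 4: b = malloc(2) -> b = 0; heap: [0-1 ALLOC][2-38 FREE]
Op 5: c = malloc(12) -> c = 2; heap: [0-1 ALLOC][2-13 ALLOC][14-38 FREE]
Op 6: free(c) -> (freed c); heap: [0-1 ALLOC][2-38 FREE]
Op 7: b = realloc(b, 18) -> b = 0; heap: [0-17 ALLOC][18-38 FREE]

Answer: [0-17 ALLOC][18-38 FREE]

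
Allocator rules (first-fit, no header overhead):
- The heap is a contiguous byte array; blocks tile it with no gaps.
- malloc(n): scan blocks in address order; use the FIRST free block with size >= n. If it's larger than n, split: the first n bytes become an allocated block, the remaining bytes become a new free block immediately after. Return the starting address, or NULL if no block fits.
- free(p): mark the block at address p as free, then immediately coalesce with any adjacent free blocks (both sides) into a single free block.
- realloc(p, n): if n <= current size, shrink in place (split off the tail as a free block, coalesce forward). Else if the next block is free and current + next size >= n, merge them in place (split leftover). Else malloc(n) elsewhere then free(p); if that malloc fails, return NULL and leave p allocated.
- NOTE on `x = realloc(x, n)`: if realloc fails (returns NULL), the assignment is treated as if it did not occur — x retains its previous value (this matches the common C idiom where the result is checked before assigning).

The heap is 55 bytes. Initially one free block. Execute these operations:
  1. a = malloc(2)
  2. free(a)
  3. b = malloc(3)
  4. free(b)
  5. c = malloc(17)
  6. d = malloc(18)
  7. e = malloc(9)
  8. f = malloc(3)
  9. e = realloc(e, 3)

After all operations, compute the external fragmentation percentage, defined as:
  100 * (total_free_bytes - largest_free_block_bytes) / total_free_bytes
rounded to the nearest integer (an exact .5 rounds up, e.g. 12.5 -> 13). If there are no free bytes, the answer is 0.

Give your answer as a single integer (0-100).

Answer: 43

Derivation:
Op 1: a = malloc(2) -> a = 0; heap: [0-1 ALLOC][2-54 FREE]
Op 2: free(a) -> (freed a); heap: [0-54 FREE]
Op 3: b = malloc(3) -> b = 0; heap: [0-2 ALLOC][3-54 FREE]
Op 4: free(b) -> (freed b); heap: [0-54 FREE]
Op 5: c = malloc(17) -> c = 0; heap: [0-16 ALLOC][17-54 FREE]
Op 6: d = malloc(18) -> d = 17; heap: [0-16 ALLOC][17-34 ALLOC][35-54 FREE]
Op 7: e = malloc(9) -> e = 35; heap: [0-16 ALLOC][17-34 ALLOC][35-43 ALLOC][44-54 FREE]
Op 8: f = malloc(3) -> f = 44; heap: [0-16 ALLOC][17-34 ALLOC][35-43 ALLOC][44-46 ALLOC][47-54 FREE]
Op 9: e = realloc(e, 3) -> e = 35; heap: [0-16 ALLOC][17-34 ALLOC][35-37 ALLOC][38-43 FREE][44-46 ALLOC][47-54 FREE]
Free blocks: [6 8] total_free=14 largest=8 -> 100*(14-8)/14 = 600/14 ≈ 42.857 -> rounds to 43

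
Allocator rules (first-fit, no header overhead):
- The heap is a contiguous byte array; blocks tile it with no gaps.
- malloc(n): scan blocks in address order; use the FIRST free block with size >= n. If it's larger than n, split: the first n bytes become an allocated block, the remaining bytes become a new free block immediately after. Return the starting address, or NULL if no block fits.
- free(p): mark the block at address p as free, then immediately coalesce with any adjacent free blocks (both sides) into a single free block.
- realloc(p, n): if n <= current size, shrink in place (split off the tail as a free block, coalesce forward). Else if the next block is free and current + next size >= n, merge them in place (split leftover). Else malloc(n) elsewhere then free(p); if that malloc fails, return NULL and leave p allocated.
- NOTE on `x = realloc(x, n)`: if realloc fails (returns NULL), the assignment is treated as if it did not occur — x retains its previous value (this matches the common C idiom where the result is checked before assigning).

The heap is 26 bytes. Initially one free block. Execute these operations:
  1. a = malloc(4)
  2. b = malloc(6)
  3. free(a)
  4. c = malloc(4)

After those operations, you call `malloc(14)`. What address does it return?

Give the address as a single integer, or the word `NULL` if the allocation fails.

Op 1: a = malloc(4) -> a = 0; heap: [0-3 ALLOC][4-25 FREE]
Op 2: b = malloc(6) -> b = 4; heap: [0-3 ALLOC][4-9 ALLOC][10-25 FREE]
Op 3: free(a) -> (freed a); heap: [0-3 FREE][4-9 ALLOC][10-25 FREE]
Op 4: c = malloc(4) -> c = 0; heap: [0-3 ALLOC][4-9 ALLOC][10-25 FREE]
malloc(14): first-fit scan over [0-3 ALLOC][4-9 ALLOC][10-25 FREE] -> 10

Answer: 10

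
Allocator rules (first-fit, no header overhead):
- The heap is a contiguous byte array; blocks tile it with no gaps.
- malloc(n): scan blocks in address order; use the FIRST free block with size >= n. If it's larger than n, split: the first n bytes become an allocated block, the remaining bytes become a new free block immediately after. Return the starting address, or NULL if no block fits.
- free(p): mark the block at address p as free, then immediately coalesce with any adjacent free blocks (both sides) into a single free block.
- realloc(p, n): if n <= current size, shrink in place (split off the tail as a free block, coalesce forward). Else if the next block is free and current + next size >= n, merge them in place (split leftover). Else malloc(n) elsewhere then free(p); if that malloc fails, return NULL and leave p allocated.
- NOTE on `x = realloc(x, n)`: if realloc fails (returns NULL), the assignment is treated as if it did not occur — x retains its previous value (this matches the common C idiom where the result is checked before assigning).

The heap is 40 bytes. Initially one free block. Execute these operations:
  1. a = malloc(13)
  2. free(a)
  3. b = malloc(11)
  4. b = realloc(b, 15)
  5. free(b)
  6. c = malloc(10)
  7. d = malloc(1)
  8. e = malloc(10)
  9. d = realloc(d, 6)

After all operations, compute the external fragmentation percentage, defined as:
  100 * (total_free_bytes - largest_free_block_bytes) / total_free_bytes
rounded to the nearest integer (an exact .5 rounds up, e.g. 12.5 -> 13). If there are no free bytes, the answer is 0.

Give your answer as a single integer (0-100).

Answer: 7

Derivation:
Op 1: a = malloc(13) -> a = 0; heap: [0-12 ALLOC][13-39 FREE]
Op 2: free(a) -> (freed a); heap: [0-39 FREE]
Op 3: b = malloc(11) -> b = 0; heap: [0-10 ALLOC][11-39 FREE]
Op 4: b = realloc(b, 15) -> b = 0; heap: [0-14 ALLOC][15-39 FREE]
Op 5: free(b) -> (freed b); heap: [0-39 FREE]
Op 6: c = malloc(10) -> c = 0; heap: [0-9 ALLOC][10-39 FREE]
Op 7: d = malloc(1) -> d = 10; heap: [0-9 ALLOC][10-10 ALLOC][11-39 FREE]
Op 8: e = malloc(10) -> e = 11; heap: [0-9 ALLOC][10-10 ALLOC][11-20 ALLOC][21-39 FREE]
Op 9: d = realloc(d, 6) -> d = 21; heap: [0-9 ALLOC][10-10 FREE][11-20 ALLOC][21-26 ALLOC][27-39 FREE]
Free blocks: [1 13] total_free=14 largest=13 -> 100*(14-13)/14 = 100/14 ≈ 7.143 -> rounds to 7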